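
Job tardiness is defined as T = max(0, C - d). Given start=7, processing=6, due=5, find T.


Completion = start + processing = 7 + 6 = 13
Tardiness = max(0, C - d) = max(0, 13 - 5)
= max(0, 8)
= 8


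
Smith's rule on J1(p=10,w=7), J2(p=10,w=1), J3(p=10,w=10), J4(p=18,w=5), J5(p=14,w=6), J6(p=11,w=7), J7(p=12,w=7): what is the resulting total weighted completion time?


WSPT order (by p/w): J3 → J1 → J6 → J7 → J5 → J4 → J2
  J3: C=10, w·C=10×10=100
  J1: C=20, w·C=7×20=140
  J6: C=31, w·C=7×31=217
  J7: C=43, w·C=7×43=301
  J5: C=57, w·C=6×57=342
  J4: C=75, w·C=5×75=375
  J2: C=85, w·C=1×85=85
Σ w·C = 1560
= 1560


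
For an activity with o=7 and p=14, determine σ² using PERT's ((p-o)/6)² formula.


σ² = ((p - o) / 6)² = (p - o)² / 36
= (14 - 7)² / 36
= 7² / 36
= 49 / 36
= 1.3611


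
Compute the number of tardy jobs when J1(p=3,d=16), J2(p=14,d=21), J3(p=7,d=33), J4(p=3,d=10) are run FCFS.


Completion vs due date:
  J1: C=3, d=16 → on time
  J2: C=17, d=21 → on time
  J3: C=24, d=33 → on time
  J4: C=27, d=10 → TARDY
Tardy jobs: J4
Count = 1


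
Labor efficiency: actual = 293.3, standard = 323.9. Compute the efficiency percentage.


Efficiency = (actual / standard) × 100
= (293.3 / 323.9) × 100
= 90.6%


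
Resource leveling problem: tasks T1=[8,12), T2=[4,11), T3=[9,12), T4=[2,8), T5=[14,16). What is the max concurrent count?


Check each time point for overlaps:
  t=9: 3 tasks active (T1, T2, T3)
Max concurrent = 3


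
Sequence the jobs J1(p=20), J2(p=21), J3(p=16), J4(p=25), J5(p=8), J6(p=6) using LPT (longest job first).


LPT: sort by longest processing time first
  J4: p=25
  J2: p=21
  J1: p=20
  J3: p=16
  J5: p=8
  J6: p=6
Order: J4 → J2 → J1 → J3 → J5 → J6


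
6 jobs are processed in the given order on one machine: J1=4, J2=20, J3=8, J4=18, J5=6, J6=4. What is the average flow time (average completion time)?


Completion times:
  J1: completes at 4
  J2: completes at 24
  J3: completes at 32
  J4: completes at 50
  J5: completes at 56
  J6: completes at 60
Sum = 226
Average = 226/6
= 37.67


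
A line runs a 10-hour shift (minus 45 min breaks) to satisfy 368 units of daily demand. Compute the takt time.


Available = 10×60 - 45 = 555 min
Takt time = 555 / 368
= 1.51 min/unit


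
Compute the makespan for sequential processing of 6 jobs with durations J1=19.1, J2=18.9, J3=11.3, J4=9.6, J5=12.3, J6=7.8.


Sequential makespan: sum all processing times
= 19.1 + 18.9 + 11.3 + 9.6 + 12.3 + 7.8
= 79.0 time units


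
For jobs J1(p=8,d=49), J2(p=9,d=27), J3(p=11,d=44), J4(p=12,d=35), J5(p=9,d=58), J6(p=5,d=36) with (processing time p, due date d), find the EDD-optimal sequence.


EDD: sort by earliest due date
  J2: d=27, p=9
  J4: d=35, p=12
  J6: d=36, p=5
  J3: d=44, p=11
  J1: d=49, p=8
  J5: d=58, p=9
Order: J2 → J4 → J6 → J3 → J1 → J5


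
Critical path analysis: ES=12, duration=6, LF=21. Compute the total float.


EF = ES + duration = 12 + 6 = 18
LS = LF - duration = 21 - 6 = 15
Total Float = LF - EF = 21 - 18
(or LS - ES = 15 - 12)
= 3


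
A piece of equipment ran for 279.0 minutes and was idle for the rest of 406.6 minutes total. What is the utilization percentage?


Utilization = busy / total × 100
= 279.0 / 406.6 × 100
= 68.6%


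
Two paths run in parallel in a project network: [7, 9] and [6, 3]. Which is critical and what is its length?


Path A: 7 + 9 = 16
Path B: 6 + 3 = 9
Critical path = longest = max(16, 9)
= 16 (Path A)


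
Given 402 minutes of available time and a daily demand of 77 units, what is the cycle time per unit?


Cycle time = available time / demand
= 402 / 77
= 5.22 min/unit


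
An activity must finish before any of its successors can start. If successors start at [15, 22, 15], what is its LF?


LF = min of all successor start times
Successors start at: [15, 22, 15]
LF = min(15, 22, 15)
= 15


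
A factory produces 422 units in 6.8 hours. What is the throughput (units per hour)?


Throughput = units / time
= 422 / 6.8
= 62.1 units/hour


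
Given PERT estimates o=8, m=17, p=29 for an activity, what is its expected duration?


te = (o + 4m + p) / 6
= (8 + 4×17 + 29) / 6
= (8 + 68 + 29) / 6
= 105 / 6
= 17.50


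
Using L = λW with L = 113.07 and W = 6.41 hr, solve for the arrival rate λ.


Little's law: L = λW → λ = L / W
= 113.07 / 6.41
= 17.64 per hour


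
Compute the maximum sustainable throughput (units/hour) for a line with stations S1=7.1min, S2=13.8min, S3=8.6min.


Bottleneck = longest station time
Station times: [7.1, 13.8, 8.6]
Max = 13.8 min
Rate = 60 / 13.8
= 4.35 units/hour (bottleneck: 13.8min)


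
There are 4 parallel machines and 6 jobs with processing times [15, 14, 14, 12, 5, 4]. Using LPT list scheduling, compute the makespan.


Jobs (LPT sorted): [15, 14, 14, 12, 5, 4]
Machines: 4
  J=15 → Machine 1 (load: 0+15=15)
  J=14 → Machine 2 (load: 0+14=14)
  J=14 → Machine 3 (load: 0+14=14)
  J=12 → Machine 4 (load: 0+12=12)
  J=5 → Machine 4 (load: 12+5=17)
  J=4 → Machine 2 (load: 14+4=18)
Machine loads: [15, 18, 14, 17]
Makespan = max = 18 time units


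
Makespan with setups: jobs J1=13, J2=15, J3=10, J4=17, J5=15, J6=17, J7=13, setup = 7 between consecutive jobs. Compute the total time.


Makespan = Σ processing + (n-1) × setup
= (13 + 15 + 10 + 17 + 15 + 17 + 13) + (7-1)×7
= 100 + 42
= 142 time units


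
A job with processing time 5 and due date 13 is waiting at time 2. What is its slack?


Slack = due - current_time - processing
= 13 - 2 - 5
= 6


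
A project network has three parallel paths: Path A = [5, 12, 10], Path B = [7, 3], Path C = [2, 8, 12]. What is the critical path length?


Path A: 5 + 12 + 10 = 27
Path B: 7 + 3 = 10
Path C: 2 + 8 + 12 = 22
Critical path = longest = max(27, 10, 22)
= 27 (Path A)


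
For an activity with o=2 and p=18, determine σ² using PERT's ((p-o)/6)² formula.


σ² = ((p - o) / 6)² = (p - o)² / 36
= (18 - 2)² / 36
= 16² / 36
= 256 / 36
= 7.1111


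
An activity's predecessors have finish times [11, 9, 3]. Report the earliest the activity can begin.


ES = max of all predecessor completion times
Predecessors: [11, 9, 3]
ES = max(11, 9, 3)
= 11


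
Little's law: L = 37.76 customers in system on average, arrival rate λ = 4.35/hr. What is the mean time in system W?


Little's law: L = λW → W = L / λ
= 37.76 / 4.35
= 8.68 hours


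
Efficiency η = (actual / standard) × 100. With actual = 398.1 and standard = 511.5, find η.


Efficiency = (actual / standard) × 100
= (398.1 / 511.5) × 100
= 77.8%


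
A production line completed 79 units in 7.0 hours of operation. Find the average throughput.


Throughput = units / time
= 79 / 7.0
= 11.3 units/hour


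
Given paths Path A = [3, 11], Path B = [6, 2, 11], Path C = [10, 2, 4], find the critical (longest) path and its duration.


Path A: 3 + 11 = 14
Path B: 6 + 2 + 11 = 19
Path C: 10 + 2 + 4 = 16
Critical path = longest = max(14, 19, 16)
= 19 (Path B)


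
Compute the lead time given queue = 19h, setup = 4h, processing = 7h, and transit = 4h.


Lead time = queue + setup + processing + transit
= 19 + 4 + 7 + 4
= 34 hours


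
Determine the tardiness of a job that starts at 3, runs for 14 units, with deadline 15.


Completion = start + processing = 3 + 14 = 17
Tardiness = max(0, C - d) = max(0, 17 - 15)
= max(0, 2)
= 2


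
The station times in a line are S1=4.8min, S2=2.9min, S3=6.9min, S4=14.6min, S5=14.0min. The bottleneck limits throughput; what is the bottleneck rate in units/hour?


Bottleneck = longest station time
Station times: [4.8, 2.9, 6.9, 14.6, 14.0]
Max = 14.6 min
Rate = 60 / 14.6
= 4.11 units/hour (bottleneck: 14.6min)


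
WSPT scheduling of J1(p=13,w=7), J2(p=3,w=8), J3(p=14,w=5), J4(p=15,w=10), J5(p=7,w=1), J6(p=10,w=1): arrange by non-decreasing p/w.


WSPT (Smith's rule): sort by p/w ascending
  J2: p/w = 3/8 = 0.375
  J4: p/w = 15/10 = 1.500
  J1: p/w = 13/7 = 1.857
  J3: p/w = 14/5 = 2.800
  J5: p/w = 7/1 = 7.000
  J6: p/w = 10/1 = 10.000
Order: J2 → J4 → J1 → J3 → J5 → J6


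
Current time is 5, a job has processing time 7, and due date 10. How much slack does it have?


Slack = due - current_time - processing
= 10 - 5 - 7
= -2


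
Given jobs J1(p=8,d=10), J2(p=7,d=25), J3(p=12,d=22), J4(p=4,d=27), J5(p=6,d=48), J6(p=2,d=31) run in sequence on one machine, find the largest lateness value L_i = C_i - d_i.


Lateness per job (L = C - d):
  J1: C=8, d=10, L=-2
  J2: C=15, d=25, L=-10
  J3: C=27, d=22, L=5
  J4: C=31, d=27, L=4
  J5: C=37, d=48, L=-11
  J6: C=39, d=31, L=8
Lmax = max(-2, -10, 5, 4, -11, 8)
= 8


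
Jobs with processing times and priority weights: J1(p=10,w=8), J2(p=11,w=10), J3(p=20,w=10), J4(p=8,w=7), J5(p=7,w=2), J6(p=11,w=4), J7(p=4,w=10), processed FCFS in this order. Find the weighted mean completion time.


Completion times:
  J1: C=10, w×C=8×10=80
  J2: C=21, w×C=10×21=210
  J3: C=41, w×C=10×41=410
  J4: C=49, w×C=7×49=343
  J5: C=56, w×C=2×56=112
  J6: C=67, w×C=4×67=268
  J7: C=71, w×C=10×71=710
Sum w×C = 2133
Sum w = 51
Weighted avg = 2133/51
= 41.82


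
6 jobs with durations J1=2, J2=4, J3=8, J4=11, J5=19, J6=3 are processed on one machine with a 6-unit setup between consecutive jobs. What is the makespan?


Makespan = Σ processing + (n-1) × setup
= (2 + 4 + 8 + 11 + 19 + 3) + (6-1)×6
= 47 + 30
= 77 time units


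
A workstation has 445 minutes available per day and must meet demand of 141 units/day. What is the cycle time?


Cycle time = available time / demand
= 445 / 141
= 3.16 min/unit


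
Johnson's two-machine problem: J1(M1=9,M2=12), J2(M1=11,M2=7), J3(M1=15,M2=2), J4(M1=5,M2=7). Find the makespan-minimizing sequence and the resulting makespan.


Johnson's rule:
Group 1 (M1≤M2, sort by M1): ['J4', 'J1']
Group 2 (M1>M2, sort desc M2): ['J2', 'J3']
Sequence: J4 → J1 → J2 → J3
Makespan calculation:
  J4: M1 done=5, M2 done=12
  J1: M1 done=14, M2 done=26
  J2: M1 done=25, M2 done=33
  J3: M1 done=40, M2 done=42
= Sequence: J4 → J1 → J2 → J3, Makespan: 42


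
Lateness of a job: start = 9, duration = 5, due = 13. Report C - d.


Completion = 9 + 5 = 14
Lateness = C - d = 14 - 13
= 1


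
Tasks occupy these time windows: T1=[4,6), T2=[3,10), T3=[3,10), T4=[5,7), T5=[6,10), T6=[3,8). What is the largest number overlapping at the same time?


Check each time point for overlaps:
  t=5: 5 tasks active (T1, T2, T3, T4, T6)
Max concurrent = 5


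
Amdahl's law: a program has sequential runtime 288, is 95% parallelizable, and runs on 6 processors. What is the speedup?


Amdahl's law: T_p = T × ((1-p) + p/N)
= 288 × ((1-0.95) + 0.95/6)
= 288 × (0.05 + 0.1583)
= 288 × 0.2083
= 60.00
Speedup = 288/60.00
= 4.80×


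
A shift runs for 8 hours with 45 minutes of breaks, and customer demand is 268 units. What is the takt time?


Available = 8×60 - 45 = 435 min
Takt time = 435 / 268
= 1.62 min/unit


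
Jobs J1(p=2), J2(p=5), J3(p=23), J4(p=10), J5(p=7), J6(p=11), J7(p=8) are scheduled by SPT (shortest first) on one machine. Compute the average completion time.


SPT order: J1 → J2 → J5 → J7 → J4 → J6 → J3
Completion times:
  J1: C=2
  J2: C=7
  J5: C=14
  J7: C=22
  J4: C=32
  J6: C=43
  J3: C=66
Sum = 186, n = 7
Mean flow = 186/7
= 26.57


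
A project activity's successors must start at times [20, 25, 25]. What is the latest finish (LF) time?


LF = min of all successor start times
Successors start at: [20, 25, 25]
LF = min(20, 25, 25)
= 20


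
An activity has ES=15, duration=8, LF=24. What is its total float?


EF = ES + duration = 15 + 8 = 23
LS = LF - duration = 24 - 8 = 16
Total Float = LF - EF = 24 - 23
(or LS - ES = 16 - 15)
= 1


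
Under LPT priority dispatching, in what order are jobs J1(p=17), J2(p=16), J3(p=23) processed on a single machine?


LPT: sort by longest processing time first
  J3: p=23
  J1: p=17
  J2: p=16
Order: J3 → J1 → J2


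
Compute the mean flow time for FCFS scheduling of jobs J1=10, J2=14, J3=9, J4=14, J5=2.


Completion times:
  J1: completes at 10
  J2: completes at 24
  J3: completes at 33
  J4: completes at 47
  J5: completes at 49
Sum = 163
Average = 163/5
= 32.60


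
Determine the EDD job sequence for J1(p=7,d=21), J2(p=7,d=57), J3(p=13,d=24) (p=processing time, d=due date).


EDD: sort by earliest due date
  J1: d=21, p=7
  J3: d=24, p=13
  J2: d=57, p=7
Order: J1 → J3 → J2


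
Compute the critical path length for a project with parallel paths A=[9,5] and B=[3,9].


Path A: 9 + 5 = 14
Path B: 3 + 9 = 12
Critical path = longest = max(14, 12)
= 14 (Path A)


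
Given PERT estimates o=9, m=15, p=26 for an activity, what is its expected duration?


te = (o + 4m + p) / 6
= (9 + 4×15 + 26) / 6
= (9 + 60 + 26) / 6
= 95 / 6
= 15.83


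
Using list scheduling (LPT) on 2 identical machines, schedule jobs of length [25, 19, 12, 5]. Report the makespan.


Jobs (LPT sorted): [25, 19, 12, 5]
Machines: 2
  J=25 → Machine 1 (load: 0+25=25)
  J=19 → Machine 2 (load: 0+19=19)
  J=12 → Machine 2 (load: 19+12=31)
  J=5 → Machine 1 (load: 25+5=30)
Machine loads: [30, 31]
Makespan = max = 31 time units


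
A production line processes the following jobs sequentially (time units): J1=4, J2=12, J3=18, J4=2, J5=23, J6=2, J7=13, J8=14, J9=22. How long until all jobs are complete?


Sequential makespan: sum all processing times
= 4 + 12 + 18 + 2 + 23 + 2 + 13 + 14 + 22
= 110 time units


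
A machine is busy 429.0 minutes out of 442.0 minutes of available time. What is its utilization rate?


Utilization = busy / total × 100
= 429.0 / 442.0 × 100
= 97.1%


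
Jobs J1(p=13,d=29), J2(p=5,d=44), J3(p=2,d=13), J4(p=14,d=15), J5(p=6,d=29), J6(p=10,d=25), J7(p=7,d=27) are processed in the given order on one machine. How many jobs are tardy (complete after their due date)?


Completion vs due date:
  J1: C=13, d=29 → on time
  J2: C=18, d=44 → on time
  J3: C=20, d=13 → TARDY
  J4: C=34, d=15 → TARDY
  J5: C=40, d=29 → TARDY
  J6: C=50, d=25 → TARDY
  J7: C=57, d=27 → TARDY
Tardy jobs: J3, J4, J5, J6, J7
Count = 5


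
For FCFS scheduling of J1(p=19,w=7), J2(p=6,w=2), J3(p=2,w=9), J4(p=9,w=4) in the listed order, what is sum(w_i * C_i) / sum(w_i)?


Completion times:
  J1: C=19, w×C=7×19=133
  J2: C=25, w×C=2×25=50
  J3: C=27, w×C=9×27=243
  J4: C=36, w×C=4×36=144
Sum w×C = 570
Sum w = 22
Weighted avg = 570/22
= 25.91


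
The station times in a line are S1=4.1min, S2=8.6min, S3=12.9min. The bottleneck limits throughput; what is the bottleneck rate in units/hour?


Bottleneck = longest station time
Station times: [4.1, 8.6, 12.9]
Max = 12.9 min
Rate = 60 / 12.9
= 4.65 units/hour (bottleneck: 12.9min)


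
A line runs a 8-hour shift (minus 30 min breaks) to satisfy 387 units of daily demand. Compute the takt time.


Available = 8×60 - 30 = 450 min
Takt time = 450 / 387
= 1.16 min/unit


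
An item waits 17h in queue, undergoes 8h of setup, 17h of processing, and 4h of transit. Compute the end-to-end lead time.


Lead time = queue + setup + processing + transit
= 17 + 8 + 17 + 4
= 46 hours


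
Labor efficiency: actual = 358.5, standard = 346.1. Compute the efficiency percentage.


Efficiency = (actual / standard) × 100
= (358.5 / 346.1) × 100
= 103.6%


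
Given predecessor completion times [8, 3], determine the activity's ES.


ES = max of all predecessor completion times
Predecessors: [8, 3]
ES = max(8, 3)
= 8


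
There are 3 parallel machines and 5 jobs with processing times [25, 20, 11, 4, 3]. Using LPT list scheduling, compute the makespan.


Jobs (LPT sorted): [25, 20, 11, 4, 3]
Machines: 3
  J=25 → Machine 1 (load: 0+25=25)
  J=20 → Machine 2 (load: 0+20=20)
  J=11 → Machine 3 (load: 0+11=11)
  J=4 → Machine 3 (load: 11+4=15)
  J=3 → Machine 3 (load: 15+3=18)
Machine loads: [25, 20, 18]
Makespan = max = 25 time units


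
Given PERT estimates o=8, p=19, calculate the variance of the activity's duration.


σ² = ((p - o) / 6)² = (p - o)² / 36
= (19 - 8)² / 36
= 11² / 36
= 121 / 36
= 3.3611


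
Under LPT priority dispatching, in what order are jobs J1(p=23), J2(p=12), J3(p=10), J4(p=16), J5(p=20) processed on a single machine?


LPT: sort by longest processing time first
  J1: p=23
  J5: p=20
  J4: p=16
  J2: p=12
  J3: p=10
Order: J1 → J5 → J4 → J2 → J3


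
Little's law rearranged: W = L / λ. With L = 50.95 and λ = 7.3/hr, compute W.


Little's law: L = λW → W = L / λ
= 50.95 / 7.3
= 6.98 hours


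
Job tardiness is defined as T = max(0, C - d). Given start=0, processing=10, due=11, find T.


Completion = start + processing = 0 + 10 = 10
Tardiness = max(0, C - d) = max(0, 10 - 11)
= max(0, -1)
= 0


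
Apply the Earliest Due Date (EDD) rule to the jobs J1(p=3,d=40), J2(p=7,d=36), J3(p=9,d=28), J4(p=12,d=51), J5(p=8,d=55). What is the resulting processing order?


EDD: sort by earliest due date
  J3: d=28, p=9
  J2: d=36, p=7
  J1: d=40, p=3
  J4: d=51, p=12
  J5: d=55, p=8
Order: J3 → J2 → J1 → J4 → J5


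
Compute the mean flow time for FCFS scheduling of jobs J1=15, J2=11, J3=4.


Completion times:
  J1: completes at 15
  J2: completes at 26
  J3: completes at 30
Sum = 71
Average = 71/3
= 23.67


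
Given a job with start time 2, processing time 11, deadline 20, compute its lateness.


Completion = 2 + 11 = 13
Lateness = C - d = 13 - 20
= -7


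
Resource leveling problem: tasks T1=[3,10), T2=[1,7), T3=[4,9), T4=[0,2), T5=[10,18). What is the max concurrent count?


Check each time point for overlaps:
  t=4: 3 tasks active (T1, T2, T3)
Max concurrent = 3


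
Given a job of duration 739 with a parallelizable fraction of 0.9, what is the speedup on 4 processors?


Amdahl's law: T_p = T × ((1-p) + p/N)
= 739 × ((1-0.9) + 0.9/4)
= 739 × (0.10 + 0.2250)
= 739 × 0.3250
= 240.17
Speedup = 739/240.17
= 3.08×


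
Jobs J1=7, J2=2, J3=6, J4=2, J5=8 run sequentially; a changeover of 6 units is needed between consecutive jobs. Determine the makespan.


Makespan = Σ processing + (n-1) × setup
= (7 + 2 + 6 + 2 + 8) + (5-1)×6
= 25 + 24
= 49 time units


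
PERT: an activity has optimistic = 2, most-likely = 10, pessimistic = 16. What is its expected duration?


te = (o + 4m + p) / 6
= (2 + 4×10 + 16) / 6
= (2 + 40 + 16) / 6
= 58 / 6
= 9.67


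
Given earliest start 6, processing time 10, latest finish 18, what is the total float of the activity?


EF = ES + duration = 6 + 10 = 16
LS = LF - duration = 18 - 10 = 8
Total Float = LF - EF = 18 - 16
(or LS - ES = 8 - 6)
= 2


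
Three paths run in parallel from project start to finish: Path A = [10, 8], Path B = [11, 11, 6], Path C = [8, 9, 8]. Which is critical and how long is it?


Path A: 10 + 8 = 18
Path B: 11 + 11 + 6 = 28
Path C: 8 + 9 + 8 = 25
Critical path = longest = max(18, 28, 25)
= 28 (Path B)


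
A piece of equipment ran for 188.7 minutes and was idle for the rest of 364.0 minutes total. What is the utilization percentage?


Utilization = busy / total × 100
= 188.7 / 364.0 × 100
= 51.8%


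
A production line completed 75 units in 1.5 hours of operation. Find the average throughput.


Throughput = units / time
= 75 / 1.5
= 50.0 units/hour


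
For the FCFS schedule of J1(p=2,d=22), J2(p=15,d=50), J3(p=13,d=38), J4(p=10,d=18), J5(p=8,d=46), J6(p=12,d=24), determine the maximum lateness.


Lateness per job (L = C - d):
  J1: C=2, d=22, L=-20
  J2: C=17, d=50, L=-33
  J3: C=30, d=38, L=-8
  J4: C=40, d=18, L=22
  J5: C=48, d=46, L=2
  J6: C=60, d=24, L=36
Lmax = max(-20, -33, -8, 22, 2, 36)
= 36


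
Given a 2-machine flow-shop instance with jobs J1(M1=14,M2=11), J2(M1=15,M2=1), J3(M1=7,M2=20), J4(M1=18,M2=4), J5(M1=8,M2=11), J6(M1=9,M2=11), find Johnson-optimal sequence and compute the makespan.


Johnson's rule:
Group 1 (M1≤M2, sort by M1): ['J3', 'J5', 'J6']
Group 2 (M1>M2, sort desc M2): ['J1', 'J4', 'J2']
Sequence: J3 → J5 → J6 → J1 → J4 → J2
Makespan calculation:
  J3: M1 done=7, M2 done=27
  J5: M1 done=15, M2 done=38
  J6: M1 done=24, M2 done=49
  J1: M1 done=38, M2 done=60
  J4: M1 done=56, M2 done=64
  J2: M1 done=71, M2 done=72
= Sequence: J3 → J5 → J6 → J1 → J4 → J2, Makespan: 72


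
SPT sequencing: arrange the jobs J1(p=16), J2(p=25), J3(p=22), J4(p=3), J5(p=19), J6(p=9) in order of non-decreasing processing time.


SPT: sort by shortest processing time
  J4: p=3
  J6: p=9
  J1: p=16
  J5: p=19
  J3: p=22
  J2: p=25
Order: J4 → J6 → J1 → J5 → J3 → J2


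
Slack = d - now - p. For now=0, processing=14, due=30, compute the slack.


Slack = due - current_time - processing
= 30 - 0 - 14
= 16


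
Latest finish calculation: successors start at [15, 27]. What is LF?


LF = min of all successor start times
Successors start at: [15, 27]
LF = min(15, 27)
= 15


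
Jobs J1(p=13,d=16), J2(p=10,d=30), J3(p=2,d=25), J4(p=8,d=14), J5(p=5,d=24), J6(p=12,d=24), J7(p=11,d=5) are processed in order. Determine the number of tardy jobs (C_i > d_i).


Completion vs due date:
  J1: C=13, d=16 → on time
  J2: C=23, d=30 → on time
  J3: C=25, d=25 → on time
  J4: C=33, d=14 → TARDY
  J5: C=38, d=24 → TARDY
  J6: C=50, d=24 → TARDY
  J7: C=61, d=5 → TARDY
Tardy jobs: J4, J5, J6, J7
Count = 4


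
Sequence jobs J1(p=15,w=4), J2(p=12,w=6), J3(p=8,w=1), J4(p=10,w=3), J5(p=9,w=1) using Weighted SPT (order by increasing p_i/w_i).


WSPT (Smith's rule): sort by p/w ascending
  J2: p/w = 12/6 = 2.000
  J4: p/w = 10/3 = 3.333
  J1: p/w = 15/4 = 3.750
  J3: p/w = 8/1 = 8.000
  J5: p/w = 9/1 = 9.000
Order: J2 → J4 → J1 → J3 → J5


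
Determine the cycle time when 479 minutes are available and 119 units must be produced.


Cycle time = available time / demand
= 479 / 119
= 4.03 min/unit


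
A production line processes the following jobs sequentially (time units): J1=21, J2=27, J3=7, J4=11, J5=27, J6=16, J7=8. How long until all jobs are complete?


Sequential makespan: sum all processing times
= 21 + 27 + 7 + 11 + 27 + 16 + 8
= 117 time units


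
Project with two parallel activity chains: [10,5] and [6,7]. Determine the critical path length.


Path A: 10 + 5 = 15
Path B: 6 + 7 = 13
Critical path = longest = max(15, 13)
= 15 (Path A)


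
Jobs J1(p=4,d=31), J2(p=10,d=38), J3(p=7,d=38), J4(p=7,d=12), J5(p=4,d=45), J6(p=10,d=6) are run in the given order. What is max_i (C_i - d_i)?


Lateness per job (L = C - d):
  J1: C=4, d=31, L=-27
  J2: C=14, d=38, L=-24
  J3: C=21, d=38, L=-17
  J4: C=28, d=12, L=16
  J5: C=32, d=45, L=-13
  J6: C=42, d=6, L=36
Lmax = max(-27, -24, -17, 16, -13, 36)
= 36


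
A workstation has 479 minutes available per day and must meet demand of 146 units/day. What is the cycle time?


Cycle time = available time / demand
= 479 / 146
= 3.28 min/unit


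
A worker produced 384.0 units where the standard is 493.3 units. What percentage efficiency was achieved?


Efficiency = (actual / standard) × 100
= (384.0 / 493.3) × 100
= 77.8%


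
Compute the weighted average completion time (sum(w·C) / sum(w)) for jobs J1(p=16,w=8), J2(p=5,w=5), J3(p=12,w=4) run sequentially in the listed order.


Completion times:
  J1: C=16, w×C=8×16=128
  J2: C=21, w×C=5×21=105
  J3: C=33, w×C=4×33=132
Sum w×C = 365
Sum w = 17
Weighted avg = 365/17
= 21.47


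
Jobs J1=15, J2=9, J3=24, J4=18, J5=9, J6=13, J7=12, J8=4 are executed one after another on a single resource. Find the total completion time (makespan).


Sequential makespan: sum all processing times
= 15 + 9 + 24 + 18 + 9 + 13 + 12 + 4
= 104 time units


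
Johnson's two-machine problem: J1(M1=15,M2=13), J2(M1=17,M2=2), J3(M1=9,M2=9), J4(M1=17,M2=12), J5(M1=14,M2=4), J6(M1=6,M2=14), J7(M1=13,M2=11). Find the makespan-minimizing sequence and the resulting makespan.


Johnson's rule:
Group 1 (M1≤M2, sort by M1): ['J6', 'J3']
Group 2 (M1>M2, sort desc M2): ['J1', 'J4', 'J7', 'J5', 'J2']
Sequence: J6 → J3 → J1 → J4 → J7 → J5 → J2
Makespan calculation:
  J6: M1 done=6, M2 done=20
  J3: M1 done=15, M2 done=29
  J1: M1 done=30, M2 done=43
  J4: M1 done=47, M2 done=59
  J7: M1 done=60, M2 done=71
  J5: M1 done=74, M2 done=78
  J2: M1 done=91, M2 done=93
= Sequence: J6 → J3 → J1 → J4 → J7 → J5 → J2, Makespan: 93


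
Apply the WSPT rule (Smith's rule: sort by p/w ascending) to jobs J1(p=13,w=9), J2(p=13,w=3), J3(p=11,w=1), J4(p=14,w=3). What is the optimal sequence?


WSPT (Smith's rule): sort by p/w ascending
  J1: p/w = 13/9 = 1.444
  J2: p/w = 13/3 = 4.333
  J4: p/w = 14/3 = 4.667
  J3: p/w = 11/1 = 11.000
Order: J1 → J2 → J4 → J3


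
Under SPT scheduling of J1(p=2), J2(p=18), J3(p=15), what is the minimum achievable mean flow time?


SPT order: J1 → J3 → J2
Completion times:
  J1: C=2
  J3: C=17
  J2: C=35
Sum = 54, n = 3
Mean flow = 54/3
= 18.00


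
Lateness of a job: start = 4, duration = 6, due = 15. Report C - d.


Completion = 4 + 6 = 10
Lateness = C - d = 10 - 15
= -5


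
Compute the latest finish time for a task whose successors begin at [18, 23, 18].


LF = min of all successor start times
Successors start at: [18, 23, 18]
LF = min(18, 23, 18)
= 18


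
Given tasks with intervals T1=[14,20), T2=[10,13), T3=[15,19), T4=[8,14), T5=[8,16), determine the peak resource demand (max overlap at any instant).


Check each time point for overlaps:
  t=10: 3 tasks active (T2, T4, T5)
Max concurrent = 3


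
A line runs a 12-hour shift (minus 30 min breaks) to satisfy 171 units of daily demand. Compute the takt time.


Available = 12×60 - 30 = 690 min
Takt time = 690 / 171
= 4.04 min/unit


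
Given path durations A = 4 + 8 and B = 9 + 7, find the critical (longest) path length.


Path A: 4 + 8 = 12
Path B: 9 + 7 = 16
Critical path = longest = max(12, 16)
= 16 (Path B)


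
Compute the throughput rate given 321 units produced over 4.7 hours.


Throughput = units / time
= 321 / 4.7
= 68.3 units/hour


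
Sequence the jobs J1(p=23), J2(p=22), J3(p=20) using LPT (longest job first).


LPT: sort by longest processing time first
  J1: p=23
  J2: p=22
  J3: p=20
Order: J1 → J2 → J3


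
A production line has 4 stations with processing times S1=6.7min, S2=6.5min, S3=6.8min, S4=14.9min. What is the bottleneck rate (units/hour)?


Bottleneck = longest station time
Station times: [6.7, 6.5, 6.8, 14.9]
Max = 14.9 min
Rate = 60 / 14.9
= 4.03 units/hour (bottleneck: 14.9min)


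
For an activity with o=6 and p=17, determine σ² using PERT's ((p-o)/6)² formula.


σ² = ((p - o) / 6)² = (p - o)² / 36
= (17 - 6)² / 36
= 11² / 36
= 121 / 36
= 3.3611


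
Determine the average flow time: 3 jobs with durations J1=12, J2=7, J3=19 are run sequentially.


Completion times:
  J1: completes at 12
  J2: completes at 19
  J3: completes at 38
Sum = 69
Average = 69/3
= 23.00


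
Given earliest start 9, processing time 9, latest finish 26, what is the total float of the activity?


EF = ES + duration = 9 + 9 = 18
LS = LF - duration = 26 - 9 = 17
Total Float = LF - EF = 26 - 18
(or LS - ES = 17 - 9)
= 8


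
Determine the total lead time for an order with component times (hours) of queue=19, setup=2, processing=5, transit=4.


Lead time = queue + setup + processing + transit
= 19 + 2 + 5 + 4
= 30 hours


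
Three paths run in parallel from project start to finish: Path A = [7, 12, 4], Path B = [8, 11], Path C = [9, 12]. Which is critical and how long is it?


Path A: 7 + 12 + 4 = 23
Path B: 8 + 11 = 19
Path C: 9 + 12 = 21
Critical path = longest = max(23, 19, 21)
= 23 (Path A)


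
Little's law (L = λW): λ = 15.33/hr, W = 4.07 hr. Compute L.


Little's law: L = λ × W
= 15.33 × 4.07
= 62.39


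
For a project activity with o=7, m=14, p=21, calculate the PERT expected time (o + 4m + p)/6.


te = (o + 4m + p) / 6
= (7 + 4×14 + 21) / 6
= (7 + 56 + 21) / 6
= 84 / 6
= 14.00


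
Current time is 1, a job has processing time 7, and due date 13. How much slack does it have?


Slack = due - current_time - processing
= 13 - 1 - 7
= 5


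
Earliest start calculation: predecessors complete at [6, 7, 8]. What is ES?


ES = max of all predecessor completion times
Predecessors: [6, 7, 8]
ES = max(6, 7, 8)
= 8


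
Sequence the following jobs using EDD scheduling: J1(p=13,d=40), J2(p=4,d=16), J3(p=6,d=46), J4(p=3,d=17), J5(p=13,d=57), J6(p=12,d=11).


EDD: sort by earliest due date
  J6: d=11, p=12
  J2: d=16, p=4
  J4: d=17, p=3
  J1: d=40, p=13
  J3: d=46, p=6
  J5: d=57, p=13
Order: J6 → J2 → J4 → J1 → J3 → J5


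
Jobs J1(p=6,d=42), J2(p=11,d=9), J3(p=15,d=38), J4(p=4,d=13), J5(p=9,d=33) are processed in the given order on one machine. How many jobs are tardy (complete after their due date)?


Completion vs due date:
  J1: C=6, d=42 → on time
  J2: C=17, d=9 → TARDY
  J3: C=32, d=38 → on time
  J4: C=36, d=13 → TARDY
  J5: C=45, d=33 → TARDY
Tardy jobs: J2, J4, J5
Count = 3


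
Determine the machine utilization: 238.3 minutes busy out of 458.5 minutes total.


Utilization = busy / total × 100
= 238.3 / 458.5 × 100
= 52.0%


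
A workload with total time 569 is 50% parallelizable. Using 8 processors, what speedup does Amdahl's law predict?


Amdahl's law: T_p = T × ((1-p) + p/N)
= 569 × ((1-0.5) + 0.5/8)
= 569 × (0.50 + 0.0625)
= 569 × 0.5625
= 320.06
Speedup = 569/320.06
= 1.78×


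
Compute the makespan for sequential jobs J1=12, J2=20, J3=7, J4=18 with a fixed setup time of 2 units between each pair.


Makespan = Σ processing + (n-1) × setup
= (12 + 20 + 7 + 18) + (4-1)×2
= 57 + 6
= 63 time units


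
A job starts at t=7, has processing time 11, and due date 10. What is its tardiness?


Completion = start + processing = 7 + 11 = 18
Tardiness = max(0, C - d) = max(0, 18 - 10)
= max(0, 8)
= 8


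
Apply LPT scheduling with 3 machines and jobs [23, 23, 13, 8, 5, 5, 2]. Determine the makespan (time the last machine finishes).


Jobs (LPT sorted): [23, 23, 13, 8, 5, 5, 2]
Machines: 3
  J=23 → Machine 1 (load: 0+23=23)
  J=23 → Machine 2 (load: 0+23=23)
  J=13 → Machine 3 (load: 0+13=13)
  J=8 → Machine 3 (load: 13+8=21)
  J=5 → Machine 3 (load: 21+5=26)
  J=5 → Machine 1 (load: 23+5=28)
  J=2 → Machine 2 (load: 23+2=25)
Machine loads: [28, 25, 26]
Makespan = max = 28 time units


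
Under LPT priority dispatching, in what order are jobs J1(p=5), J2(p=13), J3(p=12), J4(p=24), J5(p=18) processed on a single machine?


LPT: sort by longest processing time first
  J4: p=24
  J5: p=18
  J2: p=13
  J3: p=12
  J1: p=5
Order: J4 → J5 → J2 → J3 → J1


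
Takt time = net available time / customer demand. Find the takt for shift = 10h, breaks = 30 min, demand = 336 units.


Available = 10×60 - 30 = 570 min
Takt time = 570 / 336
= 1.70 min/unit


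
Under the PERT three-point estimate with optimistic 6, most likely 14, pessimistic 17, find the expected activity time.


te = (o + 4m + p) / 6
= (6 + 4×14 + 17) / 6
= (6 + 56 + 17) / 6
= 79 / 6
= 13.17


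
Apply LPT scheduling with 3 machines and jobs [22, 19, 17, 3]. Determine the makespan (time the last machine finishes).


Jobs (LPT sorted): [22, 19, 17, 3]
Machines: 3
  J=22 → Machine 1 (load: 0+22=22)
  J=19 → Machine 2 (load: 0+19=19)
  J=17 → Machine 3 (load: 0+17=17)
  J=3 → Machine 3 (load: 17+3=20)
Machine loads: [22, 19, 20]
Makespan = max = 22 time units


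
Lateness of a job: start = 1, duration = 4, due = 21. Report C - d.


Completion = 1 + 4 = 5
Lateness = C - d = 5 - 21
= -16


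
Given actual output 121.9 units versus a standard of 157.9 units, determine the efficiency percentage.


Efficiency = (actual / standard) × 100
= (121.9 / 157.9) × 100
= 77.2%


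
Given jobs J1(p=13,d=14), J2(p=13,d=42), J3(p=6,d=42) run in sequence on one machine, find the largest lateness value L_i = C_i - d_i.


Lateness per job (L = C - d):
  J1: C=13, d=14, L=-1
  J2: C=26, d=42, L=-16
  J3: C=32, d=42, L=-10
Lmax = max(-1, -16, -10)
= -1


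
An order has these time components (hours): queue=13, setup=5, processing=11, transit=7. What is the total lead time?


Lead time = queue + setup + processing + transit
= 13 + 5 + 11 + 7
= 36 hours


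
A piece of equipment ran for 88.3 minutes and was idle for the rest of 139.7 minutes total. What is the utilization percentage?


Utilization = busy / total × 100
= 88.3 / 139.7 × 100
= 63.2%


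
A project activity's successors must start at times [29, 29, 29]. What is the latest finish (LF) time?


LF = min of all successor start times
Successors start at: [29, 29, 29]
LF = min(29, 29, 29)
= 29


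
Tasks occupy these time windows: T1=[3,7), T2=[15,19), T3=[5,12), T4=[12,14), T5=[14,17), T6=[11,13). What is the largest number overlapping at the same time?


Check each time point for overlaps:
  t=5: 2 tasks active (T1, T3)
Max concurrent = 2


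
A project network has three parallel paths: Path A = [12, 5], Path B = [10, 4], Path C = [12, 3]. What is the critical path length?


Path A: 12 + 5 = 17
Path B: 10 + 4 = 14
Path C: 12 + 3 = 15
Critical path = longest = max(17, 14, 15)
= 17 (Path A)


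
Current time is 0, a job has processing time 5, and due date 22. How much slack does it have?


Slack = due - current_time - processing
= 22 - 0 - 5
= 17


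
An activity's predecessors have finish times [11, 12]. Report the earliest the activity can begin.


ES = max of all predecessor completion times
Predecessors: [11, 12]
ES = max(11, 12)
= 12


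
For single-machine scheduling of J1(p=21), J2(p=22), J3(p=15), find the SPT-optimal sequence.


SPT: sort by shortest processing time
  J3: p=15
  J1: p=21
  J2: p=22
Order: J3 → J1 → J2


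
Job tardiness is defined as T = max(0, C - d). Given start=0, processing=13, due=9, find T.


Completion = start + processing = 0 + 13 = 13
Tardiness = max(0, C - d) = max(0, 13 - 9)
= max(0, 4)
= 4


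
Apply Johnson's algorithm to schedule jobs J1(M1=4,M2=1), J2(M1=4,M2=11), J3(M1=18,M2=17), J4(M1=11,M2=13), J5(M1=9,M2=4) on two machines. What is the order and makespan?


Johnson's rule:
Group 1 (M1≤M2, sort by M1): ['J2', 'J4']
Group 2 (M1>M2, sort desc M2): ['J3', 'J5', 'J1']
Sequence: J2 → J4 → J3 → J5 → J1
Makespan calculation:
  J2: M1 done=4, M2 done=15
  J4: M1 done=15, M2 done=28
  J3: M1 done=33, M2 done=50
  J5: M1 done=42, M2 done=54
  J1: M1 done=46, M2 done=55
= Sequence: J2 → J4 → J3 → J5 → J1, Makespan: 55


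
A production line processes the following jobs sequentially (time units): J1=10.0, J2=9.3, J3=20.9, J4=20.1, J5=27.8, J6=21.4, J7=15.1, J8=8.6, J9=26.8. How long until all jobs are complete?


Sequential makespan: sum all processing times
= 10.0 + 9.3 + 20.9 + 20.1 + 27.8 + 21.4 + 15.1 + 8.6 + 26.8
= 160.0 time units


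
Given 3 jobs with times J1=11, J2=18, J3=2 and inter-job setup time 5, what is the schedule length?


Makespan = Σ processing + (n-1) × setup
= (11 + 18 + 2) + (3-1)×5
= 31 + 10
= 41 time units


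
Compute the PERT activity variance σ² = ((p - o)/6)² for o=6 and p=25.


σ² = ((p - o) / 6)² = (p - o)² / 36
= (25 - 6)² / 36
= 19² / 36
= 361 / 36
= 10.0278


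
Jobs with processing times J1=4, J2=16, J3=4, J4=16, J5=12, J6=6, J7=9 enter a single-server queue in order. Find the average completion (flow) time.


Completion times:
  J1: completes at 4
  J2: completes at 20
  J3: completes at 24
  J4: completes at 40
  J5: completes at 52
  J6: completes at 58
  J7: completes at 67
Sum = 265
Average = 265/7
= 37.86


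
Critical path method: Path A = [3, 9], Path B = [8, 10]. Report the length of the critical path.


Path A: 3 + 9 = 12
Path B: 8 + 10 = 18
Critical path = longest = max(12, 18)
= 18 (Path B)


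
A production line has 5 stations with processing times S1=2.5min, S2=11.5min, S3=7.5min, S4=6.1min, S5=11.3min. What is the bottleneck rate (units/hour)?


Bottleneck = longest station time
Station times: [2.5, 11.5, 7.5, 6.1, 11.3]
Max = 11.5 min
Rate = 60 / 11.5
= 5.22 units/hour (bottleneck: 11.5min)


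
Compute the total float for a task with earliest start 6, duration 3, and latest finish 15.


EF = ES + duration = 6 + 3 = 9
LS = LF - duration = 15 - 3 = 12
Total Float = LF - EF = 15 - 9
(or LS - ES = 12 - 6)
= 6


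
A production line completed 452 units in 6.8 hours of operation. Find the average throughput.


Throughput = units / time
= 452 / 6.8
= 66.5 units/hour


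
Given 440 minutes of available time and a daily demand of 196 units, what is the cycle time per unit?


Cycle time = available time / demand
= 440 / 196
= 2.24 min/unit


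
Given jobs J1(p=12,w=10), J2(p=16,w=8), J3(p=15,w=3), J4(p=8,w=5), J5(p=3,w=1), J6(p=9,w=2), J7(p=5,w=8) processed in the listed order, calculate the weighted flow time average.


Completion times:
  J1: C=12, w×C=10×12=120
  J2: C=28, w×C=8×28=224
  J3: C=43, w×C=3×43=129
  J4: C=51, w×C=5×51=255
  J5: C=54, w×C=1×54=54
  J6: C=63, w×C=2×63=126
  J7: C=68, w×C=8×68=544
Sum w×C = 1452
Sum w = 37
Weighted avg = 1452/37
= 39.24


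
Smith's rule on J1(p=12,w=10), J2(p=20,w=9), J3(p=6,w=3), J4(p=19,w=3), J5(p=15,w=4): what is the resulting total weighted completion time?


WSPT order (by p/w): J1 → J3 → J2 → J5 → J4
  J1: C=12, w·C=10×12=120
  J3: C=18, w·C=3×18=54
  J2: C=38, w·C=9×38=342
  J5: C=53, w·C=4×53=212
  J4: C=72, w·C=3×72=216
Σ w·C = 944
= 944


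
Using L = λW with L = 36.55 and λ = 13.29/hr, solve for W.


Little's law: L = λW → W = L / λ
= 36.55 / 13.29
= 2.75 hours


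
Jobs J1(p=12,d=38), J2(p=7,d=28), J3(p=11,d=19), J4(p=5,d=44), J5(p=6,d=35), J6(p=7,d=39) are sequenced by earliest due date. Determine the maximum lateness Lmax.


EDD order: J3 → J2 → J5 → J1 → J6 → J4
Completion and lateness:
  J3: C=11, d=19, L=11-19=-8
  J2: C=18, d=28, L=18-28=-10
  J5: C=24, d=35, L=24-35=-11
  J1: C=36, d=38, L=36-38=-2
  J6: C=43, d=39, L=43-39=4
  J4: C=48, d=44, L=48-44=4
Lmax = max(-8, -10, -11, -2, 4, 4)
= 4


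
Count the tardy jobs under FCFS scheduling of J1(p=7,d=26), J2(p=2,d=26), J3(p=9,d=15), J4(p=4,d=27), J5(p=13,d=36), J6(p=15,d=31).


Completion vs due date:
  J1: C=7, d=26 → on time
  J2: C=9, d=26 → on time
  J3: C=18, d=15 → TARDY
  J4: C=22, d=27 → on time
  J5: C=35, d=36 → on time
  J6: C=50, d=31 → TARDY
Tardy jobs: J3, J6
Count = 2


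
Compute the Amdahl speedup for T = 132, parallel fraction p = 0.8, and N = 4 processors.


Amdahl's law: T_p = T × ((1-p) + p/N)
= 132 × ((1-0.8) + 0.8/4)
= 132 × (0.20 + 0.2000)
= 132 × 0.4000
= 52.80
Speedup = 132/52.80
= 2.50×


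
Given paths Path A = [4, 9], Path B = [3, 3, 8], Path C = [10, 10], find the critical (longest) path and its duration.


Path A: 4 + 9 = 13
Path B: 3 + 3 + 8 = 14
Path C: 10 + 10 = 20
Critical path = longest = max(13, 14, 20)
= 20 (Path C)


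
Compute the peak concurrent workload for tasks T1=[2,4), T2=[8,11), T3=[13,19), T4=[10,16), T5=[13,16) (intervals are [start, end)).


Check each time point for overlaps:
  t=13: 3 tasks active (T3, T4, T5)
Max concurrent = 3


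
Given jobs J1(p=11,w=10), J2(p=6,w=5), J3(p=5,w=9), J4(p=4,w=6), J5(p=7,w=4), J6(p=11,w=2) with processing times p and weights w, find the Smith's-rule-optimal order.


WSPT (Smith's rule): sort by p/w ascending
  J3: p/w = 5/9 = 0.556
  J4: p/w = 4/6 = 0.667
  J1: p/w = 11/10 = 1.100
  J2: p/w = 6/5 = 1.200
  J5: p/w = 7/4 = 1.750
  J6: p/w = 11/2 = 5.500
Order: J3 → J4 → J1 → J2 → J5 → J6
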